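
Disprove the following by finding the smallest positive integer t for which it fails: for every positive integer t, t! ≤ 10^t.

t = 25

We need the least positive integer t for which t! > 10^t.
For t = 1, 2, 3, 4, …, 22, 23, 24 the conclusion holds.
t = 25: t! = 15511210043330985984000000 and 10^t = 10000000000000000000000000, so 15511210043330985984000000 > 10000000000000000000000000.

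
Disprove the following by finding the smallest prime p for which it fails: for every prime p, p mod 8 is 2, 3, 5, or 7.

p = 17

For p = 2, 3, 5, 7, 11, 13 the conclusion holds.
p = 17: 17 mod 8 = 1 — not in {2, 3, 5, 7}.
Thus p = 17 disproves the claim, and no smaller p works.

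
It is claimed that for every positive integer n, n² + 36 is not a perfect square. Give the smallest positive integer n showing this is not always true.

n = 8

Check each positive integer n in order until n² + 36 is a perfect square.
The first 7 eligible values, up to n = 7, all satisfy the conclusion.
n = 8: 8² + 36 = 100 = 10², a perfect square.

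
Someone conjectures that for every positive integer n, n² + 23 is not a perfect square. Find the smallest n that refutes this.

n = 11

A counterexample is any positive integer n such that n² + 23 is a perfect square; we check each in order.
For n = 1, 2, 3, 4, 5, 6, 7, 8, 9, 10 the conclusion holds.
n = 11: 11² + 23 = 144 = 12², a perfect square.
Thus n = 11 disproves the claim, and no smaller n works.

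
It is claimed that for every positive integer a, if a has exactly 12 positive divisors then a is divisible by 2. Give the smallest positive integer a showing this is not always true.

Check each positive integer a in order until a has exactly 12 positive divisors but a is not divisible by 2.
The first 24 eligible values, up to a = 308, all satisfy the conclusion.
a = 315: τ(315) = 12; 315 mod 2 = 1.

a = 315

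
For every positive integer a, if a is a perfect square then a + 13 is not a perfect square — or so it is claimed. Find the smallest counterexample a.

For a = 1, 4, 9, 16, 25 the conclusion holds.
a = 36: 36 = 6² and 36 + 13 = 49 = 7².
Hence a = 36 is a counterexample.

a = 36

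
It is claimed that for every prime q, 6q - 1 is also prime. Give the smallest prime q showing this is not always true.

q = 11

We need the least prime q for which 6q - 1 is not prime.
q = 2: 6q - 1 = 11, prime.
q = 3: 6q - 1 = 17, prime.
q = 5: 6q - 1 = 29, prime.
q = 7: 6q - 1 = 41, prime.
q = 11: 6q - 1 = 65 = 5 × 13, not prime.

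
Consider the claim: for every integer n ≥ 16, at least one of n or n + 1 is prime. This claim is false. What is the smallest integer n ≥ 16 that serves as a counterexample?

We need the least integer n ≥ 16 for which n, n + 1 are both composite.
n = 16: 17 is prime.
n = 17: 17 is prime.
n = 18: 19 is prime.
n = 19: 19 is prime.
n = 20: 20 = 2 × 10; 21 = 3 × 7 — both composite.

n = 20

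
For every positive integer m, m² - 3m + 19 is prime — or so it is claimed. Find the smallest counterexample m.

m = 18

We need the least positive integer m for which m² - 3m + 19 is not prime.
For m = 1, 2, 3, 4, …, 15, 16, 17 the conclusion holds.
m = 18: m² - 3m + 19 = 289 = 17 × 17, composite.
Hence m = 18 is a counterexample.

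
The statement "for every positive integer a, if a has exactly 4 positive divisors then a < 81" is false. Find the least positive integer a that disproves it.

a = 82

We need the least positive integer a for which a has exactly 4 positive divisors but the claim fails.
For a = 6, 8, 10, 14, …, 69, 74, 77 the conclusion holds.
a = 82: τ(82) = 4; 82 ≥ 81.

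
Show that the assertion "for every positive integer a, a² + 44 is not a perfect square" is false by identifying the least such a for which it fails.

a = 10

Check each positive integer a in order until a² + 44 is a perfect square.
For a = 1, 2, 3, 4, 5, 6, 7, 8, 9 the conclusion holds.
a = 10: 10² + 44 = 144 = 12², a perfect square.
Thus a = 10 disproves the claim, and no smaller a works.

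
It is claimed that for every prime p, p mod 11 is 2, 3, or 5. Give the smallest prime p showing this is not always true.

For p = 2, 3, 5 the conclusion holds.
p = 7: 7 mod 11 = 7 — not in {2, 3, 5}.
Hence p = 7 is a counterexample.

p = 7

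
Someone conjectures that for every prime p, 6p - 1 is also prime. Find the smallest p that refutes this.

p = 11

For p = 2, 3, 5, 7 the conclusion holds.
p = 11: 6p - 1 = 65 = 5 × 13, not prime.
Hence p = 11 is a counterexample.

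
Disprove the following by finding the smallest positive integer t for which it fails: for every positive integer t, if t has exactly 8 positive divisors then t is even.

A counterexample is any positive integer t such that t has exactly 8 positive divisors but t is odd; we check each in order.
For t = 24, 30, 40, 42, …, 88, 102, 104 the conclusion holds.
t = 105: divisors of 105: 1, 3, 5, 7, 15, 21, 35, 105; 105 is odd.
So t = 105 is the smallest counterexample.

t = 105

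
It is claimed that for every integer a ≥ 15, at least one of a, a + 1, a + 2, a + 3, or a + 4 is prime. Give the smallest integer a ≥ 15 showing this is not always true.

A counterexample is any integer a ≥ 15 such that a, a + 1, a + 2, a + 3, a + 4 are all composite; we check each in order.
For a = 15, 16, 17, 18, 19, 20, 21, 22, 23 the conclusion holds.
a = 24: 24 = 2 × 12; 25 = 5 × 5; 26 = 2 × 13; 27 = 3 × 9; 28 = 2 × 14 — all composite.

a = 24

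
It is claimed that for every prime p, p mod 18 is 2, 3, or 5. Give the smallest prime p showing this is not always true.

p = 7

We need the least prime p for which the claim fails.
p = 2: 2 mod 18 = 2.
p = 3: 3 mod 18 = 3.
p = 5: 5 mod 18 = 5.
p = 7: 7 mod 18 = 7 — not in {2, 3, 5}.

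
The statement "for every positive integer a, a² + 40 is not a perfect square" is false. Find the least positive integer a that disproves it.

a = 1: 1² + 40 = 41, not a perfect square.
a = 2: 2² + 40 = 44, not a perfect square.
a = 3: 3² + 40 = 49 = 7², a perfect square.
Thus a = 3 disproves the claim, and no smaller a works.

a = 3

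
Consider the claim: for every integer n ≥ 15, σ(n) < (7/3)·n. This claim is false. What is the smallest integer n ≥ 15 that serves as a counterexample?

n = 24

The first 9 eligible values, up to n = 23, all satisfy the conclusion.
n = 24: σ(24) = 60; 60 ≥ 56.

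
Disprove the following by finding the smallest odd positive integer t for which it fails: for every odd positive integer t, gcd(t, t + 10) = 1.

t = 5

For t = 1, 3 the conclusion holds.
t = 5: gcd(5, 15) = 5.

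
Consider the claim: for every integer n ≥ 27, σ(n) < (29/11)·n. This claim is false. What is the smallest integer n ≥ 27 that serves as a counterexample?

A counterexample is any integer n ≥ 27 such that the claim fails; we check each in order.
For n = 27, 28, 29, 30, …, 57, 58, 59 the conclusion holds.
n = 60: σ(60) = 168; 168 ≥ 1740/11.
So n = 60 is the smallest counterexample.

n = 60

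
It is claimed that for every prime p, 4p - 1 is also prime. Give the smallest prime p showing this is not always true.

We need the least prime p for which 4p - 1 is not prime.
p = 2: 4p - 1 = 7, prime.
p = 3: 4p - 1 = 11, prime.
p = 5: 4p - 1 = 19, prime.
p = 7: 4p - 1 = 27 = 3 × 9, not prime.

p = 7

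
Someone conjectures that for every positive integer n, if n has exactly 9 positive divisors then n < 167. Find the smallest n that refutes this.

For n = 36, 100 the conclusion holds.
n = 196: τ(196) = 9; 196 ≥ 167.

n = 196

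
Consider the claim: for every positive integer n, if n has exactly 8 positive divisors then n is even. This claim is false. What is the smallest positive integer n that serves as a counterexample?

Check each positive integer n in order until n has exactly 8 positive divisors but n is odd.
For n = 24, 30, 40, 42, …, 88, 102, 104 the conclusion holds.
n = 105: divisors of 105: 1, 3, 5, 7, 15, 21, 35, 105; 105 is odd.
Hence n = 105 is a counterexample.

n = 105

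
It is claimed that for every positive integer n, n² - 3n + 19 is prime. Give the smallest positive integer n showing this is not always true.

We need the least positive integer n for which n² - 3n + 19 is not prime.
The first 17 eligible values, up to n = 17, all satisfy the conclusion.
n = 18: n² - 3n + 19 = 289 = 17 × 17, composite.
So n = 18 is the smallest counterexample.

n = 18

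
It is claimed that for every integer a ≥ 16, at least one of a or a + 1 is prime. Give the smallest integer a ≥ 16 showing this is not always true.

a = 20

a = 16: 17 is prime.
a = 17: 17 is prime.
a = 18: 19 is prime.
a = 19: 19 is prime.
a = 20: 20 = 2 × 10; 21 = 3 × 7 — both composite.
So a = 20 is the smallest counterexample.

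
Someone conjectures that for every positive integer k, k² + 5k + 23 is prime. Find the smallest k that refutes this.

For k = 1, 2, 3, 4, …, 11, 12, 13 the conclusion holds.
k = 14: k² + 5k + 23 = 289 = 17 × 17, composite.
Thus k = 14 disproves the claim, and no smaller k works.

k = 14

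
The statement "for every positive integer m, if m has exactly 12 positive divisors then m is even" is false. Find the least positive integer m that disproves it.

m = 315

Check each positive integer m in order until m has exactly 12 positive divisors but m is odd.
For m = 60, 72, 84, 90, …, 294, 306, 308 the conclusion holds.
m = 315: divisors of 315: 12 divisors; 315 is odd.
Hence m = 315 is a counterexample.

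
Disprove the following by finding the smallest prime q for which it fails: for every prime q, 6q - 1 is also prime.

q = 11

A counterexample is any prime q such that 6q - 1 is not prime; we check each in order.
For q = 2, 3, 5, 7 the conclusion holds.
q = 11: 6q - 1 = 65 = 5 × 13, not prime.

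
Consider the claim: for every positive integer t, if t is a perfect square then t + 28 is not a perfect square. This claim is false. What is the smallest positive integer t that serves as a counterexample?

We need the least positive integer t for which t is a perfect square but t + 28 is a perfect square.
For t = 1, 4, 9, 16, 25 the conclusion holds.
t = 36: 36 = 6² and 36 + 28 = 64 = 8².

t = 36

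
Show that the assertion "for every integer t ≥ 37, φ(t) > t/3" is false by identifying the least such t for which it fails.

The first 5 eligible values, up to t = 41, all satisfy the conclusion.
t = 42: φ(42) = 12 and 42/3 = 14, so φ(42) ≤ 42/3.
Hence t = 42 is a counterexample.

t = 42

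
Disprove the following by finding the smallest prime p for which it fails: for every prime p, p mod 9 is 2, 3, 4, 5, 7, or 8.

p = 19

The first 7 eligible values, up to p = 17, all satisfy the conclusion.
p = 19: 19 mod 9 = 1 — not in {2, 3, 4, 5, 7, 8}.
So p = 19 is the smallest counterexample.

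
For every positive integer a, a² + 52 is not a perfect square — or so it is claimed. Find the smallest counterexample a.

a = 12

Check each positive integer a in order until a² + 52 is a perfect square.
For a = 1, 2, 3, 4, …, 9, 10, 11 the conclusion holds.
a = 12: 12² + 52 = 196 = 14², a perfect square.
Hence a = 12 is a counterexample.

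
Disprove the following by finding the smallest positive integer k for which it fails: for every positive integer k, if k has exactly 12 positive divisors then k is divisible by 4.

k = 90

k = 60: τ(60) = 12; 60 mod 4 = 0.
k = 72: τ(72) = 12; 72 mod 4 = 0.
k = 84: τ(84) = 12; 84 mod 4 = 0.
k = 90: τ(90) = 12; 90 mod 4 = 2.
Thus k = 90 disproves the claim, and no smaller k works.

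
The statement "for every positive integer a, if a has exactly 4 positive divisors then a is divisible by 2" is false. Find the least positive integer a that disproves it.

Check each positive integer a in order until a has exactly 4 positive divisors but a is not divisible by 2.
For a = 6, 8, 10, 14 the conclusion holds.
a = 15: τ(15) = 4; 15 mod 2 = 1.
So a = 15 is the smallest counterexample.

a = 15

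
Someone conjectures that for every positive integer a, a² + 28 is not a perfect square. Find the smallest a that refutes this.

Check each positive integer a in order until a² + 28 is a perfect square.
a = 1: 1² + 28 = 29, not a perfect square.
a = 2: 2² + 28 = 32, not a perfect square.
a = 3: 3² + 28 = 37, not a perfect square.
a = 4: 4² + 28 = 44, not a perfect square.
a = 5: 5² + 28 = 53, not a perfect square.
a = 6: 6² + 28 = 64 = 8², a perfect square.
So a = 6 is the smallest counterexample.

a = 6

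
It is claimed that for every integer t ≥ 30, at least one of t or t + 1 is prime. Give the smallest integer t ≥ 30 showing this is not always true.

t = 32

We need the least integer t ≥ 30 for which t, t + 1 are both composite.
t = 30: 31 is prime.
t = 31: 31 is prime.
t = 32: 32 = 2 × 16; 33 = 3 × 11 — both composite.
Hence t = 32 is a counterexample.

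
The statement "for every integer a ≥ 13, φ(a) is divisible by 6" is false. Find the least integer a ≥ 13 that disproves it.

a = 15

a = 13: φ(13) = 12; 12 mod 6 = 0.
a = 14: φ(14) = 6; 6 mod 6 = 0.
a = 15: φ(15) = 8; 8 mod 6 = 2.
Thus a = 15 disproves the claim, and no smaller a works.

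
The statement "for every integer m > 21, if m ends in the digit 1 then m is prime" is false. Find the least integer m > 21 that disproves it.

m = 51

A counterexample is any integer m > 21 such that m ends in the digit 1 but m is not prime; we check each in order.
For m = 31, 41 the conclusion holds.
m = 51: 51 ends in 1; 51 = 3 × 17, composite.
Thus m = 51 disproves the claim, and no smaller m works.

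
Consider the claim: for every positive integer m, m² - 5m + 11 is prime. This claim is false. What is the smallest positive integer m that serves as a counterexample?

m = 7

We need the least positive integer m for which m² - 5m + 11 is not prime.
The first 6 eligible values, up to m = 6, all satisfy the conclusion.
m = 7: m² - 5m + 11 = 25 = 5 × 5, composite.
Thus m = 7 disproves the claim, and no smaller m works.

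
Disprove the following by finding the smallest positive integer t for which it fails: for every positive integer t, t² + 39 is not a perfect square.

t = 5

Check each positive integer t in order until t² + 39 is a perfect square.
For t = 1, 2, 3, 4 the conclusion holds.
t = 5: 5² + 39 = 64 = 8², a perfect square.
So t = 5 is the smallest counterexample.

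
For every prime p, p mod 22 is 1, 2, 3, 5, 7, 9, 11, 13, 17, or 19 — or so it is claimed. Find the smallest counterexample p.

For p = 2, 3, 5, 7, …, 23, 29, 31 the conclusion holds.
p = 37: 37 mod 22 = 15 — not in {1, 2, 3, 5, 7, 9, 11, 13, 17, 19}.
So p = 37 is the smallest counterexample.

p = 37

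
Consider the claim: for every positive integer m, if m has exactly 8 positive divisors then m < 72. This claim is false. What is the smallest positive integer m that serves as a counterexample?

For m = 24, 30, 40, 42, 54, 56, 66, 70 the conclusion holds.
m = 78: τ(78) = 8; 78 ≥ 72.
Thus m = 78 disproves the claim, and no smaller m works.

m = 78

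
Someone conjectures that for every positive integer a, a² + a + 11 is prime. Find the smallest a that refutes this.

A counterexample is any positive integer a such that a² + a + 11 is not prime; we check each in order.
For a = 1, 2, 3, 4, 5, 6, 7, 8, 9 the conclusion holds.
a = 10: a² + a + 11 = 121 = 11 × 11, composite.
Hence a = 10 is a counterexample.

a = 10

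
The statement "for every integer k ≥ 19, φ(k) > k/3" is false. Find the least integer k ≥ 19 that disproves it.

We need the least integer k ≥ 19 for which the claim fails.
For k = 19, 20, 21, 22, 23 the conclusion holds.
k = 24: φ(24) = 8 and 24/3 = 8, so φ(24) ≤ 24/3.

k = 24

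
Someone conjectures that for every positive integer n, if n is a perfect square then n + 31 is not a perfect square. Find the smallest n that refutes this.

n = 225

Check each positive integer n in order until n is a perfect square but n + 31 is a perfect square.
For n = 1, 4, 9, 16, …, 144, 169, 196 the conclusion holds.
n = 225: 225 = 15² and 225 + 31 = 256 = 16².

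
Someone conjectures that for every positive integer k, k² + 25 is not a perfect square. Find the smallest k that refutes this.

Check each positive integer k in order until k² + 25 is a perfect square.
For k = 1, 2, 3, 4, …, 9, 10, 11 the conclusion holds.
k = 12: 12² + 25 = 169 = 13², a perfect square.
Hence k = 12 is a counterexample.

k = 12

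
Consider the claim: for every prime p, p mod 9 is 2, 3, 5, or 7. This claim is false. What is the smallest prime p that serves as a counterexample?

p = 13

Check each prime p in order until the claim fails.
For p = 2, 3, 5, 7, 11 the conclusion holds.
p = 13: 13 mod 9 = 4 — not in {2, 3, 5, 7}.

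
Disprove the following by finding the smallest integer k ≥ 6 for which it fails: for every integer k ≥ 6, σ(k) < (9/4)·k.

k = 12

Check each integer k ≥ 6 in order until the claim fails.
The first 6 eligible values, up to k = 11, all satisfy the conclusion.
k = 12: σ(12) = 28; 28 ≥ 27.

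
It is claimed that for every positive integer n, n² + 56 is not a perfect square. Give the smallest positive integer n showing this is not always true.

For n = 1, 2, 3, 4 the conclusion holds.
n = 5: 5² + 56 = 81 = 9², a perfect square.
Thus n = 5 disproves the claim, and no smaller n works.

n = 5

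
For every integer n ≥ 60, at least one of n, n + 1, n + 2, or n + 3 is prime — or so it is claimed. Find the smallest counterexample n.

n = 62

n = 60: 61 is prime.
n = 61: 61 is prime.
n = 62: 62 = 2 × 31; 63 = 3 × 21; 64 = 2 × 32; 65 = 5 × 13 — all composite.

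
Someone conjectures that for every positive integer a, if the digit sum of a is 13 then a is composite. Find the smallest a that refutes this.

We need the least positive integer a for which the digit sum of a is 13 but a is prime.
For a = 49, 58 the conclusion holds.
a = 67: digit sum 13; 67 is prime, not composite.

a = 67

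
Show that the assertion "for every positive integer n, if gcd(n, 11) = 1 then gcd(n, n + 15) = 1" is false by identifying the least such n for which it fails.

For n = 1, 2 the conclusion holds.
n = 3: gcd(3, 18) = 3.

n = 3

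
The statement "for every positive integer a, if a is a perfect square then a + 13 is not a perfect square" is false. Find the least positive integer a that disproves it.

a = 36

A counterexample is any positive integer a such that a is a perfect square but a + 13 is a perfect square; we check each in order.
a = 1: 1 + 13 = 14, not a perfect square.
a = 4: 4 + 13 = 17, not a perfect square.
a = 9: 9 + 13 = 22, not a perfect square.
a = 16: 16 + 13 = 29, not a perfect square.
a = 25: 25 + 13 = 38, not a perfect square.
a = 36: 36 = 6² and 36 + 13 = 49 = 7².
Thus a = 36 disproves the claim, and no smaller a works.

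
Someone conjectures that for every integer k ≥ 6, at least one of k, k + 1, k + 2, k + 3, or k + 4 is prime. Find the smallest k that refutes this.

The first 18 eligible values, up to k = 23, all satisfy the conclusion.
k = 24: 24 = 2 × 12; 25 = 5 × 5; 26 = 2 × 13; 27 = 3 × 9; 28 = 2 × 14 — all composite.

k = 24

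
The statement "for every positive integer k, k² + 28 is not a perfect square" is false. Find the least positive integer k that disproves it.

k = 6

The first 5 eligible values, up to k = 5, all satisfy the conclusion.
k = 6: 6² + 28 = 64 = 8², a perfect square.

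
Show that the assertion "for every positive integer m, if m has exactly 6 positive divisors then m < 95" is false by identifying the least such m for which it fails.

m = 98

We need the least positive integer m for which m has exactly 6 positive divisors but the claim fails.
For m = 12, 18, 20, 28, …, 75, 76, 92 the conclusion holds.
m = 98: τ(98) = 6; 98 ≥ 95.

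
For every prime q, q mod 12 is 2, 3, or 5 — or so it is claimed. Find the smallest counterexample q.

We need the least prime q for which the claim fails.
q = 2: 2 mod 12 = 2.
q = 3: 3 mod 12 = 3.
q = 5: 5 mod 12 = 5.
q = 7: 7 mod 12 = 7 — not in {2, 3, 5}.
Hence q = 7 is a counterexample.

q = 7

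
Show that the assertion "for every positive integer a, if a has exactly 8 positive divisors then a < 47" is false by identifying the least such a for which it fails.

For a = 24, 30, 40, 42 the conclusion holds.
a = 54: τ(54) = 8; 54 ≥ 47.
Hence a = 54 is a counterexample.

a = 54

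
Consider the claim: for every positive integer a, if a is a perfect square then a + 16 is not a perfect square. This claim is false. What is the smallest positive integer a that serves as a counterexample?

For a = 1, 4 the conclusion holds.
a = 9: 9 = 3² and 9 + 16 = 25 = 5².
So a = 9 is the smallest counterexample.

a = 9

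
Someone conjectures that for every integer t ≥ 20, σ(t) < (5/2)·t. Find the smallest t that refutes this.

Check each integer t ≥ 20 in order until the claim fails.
For t = 20, 21, 22, 23 the conclusion holds.
t = 24: σ(24) = 60; 60 ≥ 60.

t = 24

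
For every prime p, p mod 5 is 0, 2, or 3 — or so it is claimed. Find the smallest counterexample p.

p = 11

We need the least prime p for which the claim fails.
For p = 2, 3, 5, 7 the conclusion holds.
p = 11: 11 mod 5 = 1 — not in {0, 2, 3}.
Hence p = 11 is a counterexample.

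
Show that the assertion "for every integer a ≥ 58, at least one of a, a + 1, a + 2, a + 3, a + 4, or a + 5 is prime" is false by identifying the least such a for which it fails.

a = 90

A counterexample is any integer a ≥ 58 such that a, a + 1, a + 2, a + 3, a + 4, a + 5 are all composite; we check each in order.
For a = 58, 59, 60, 61, …, 87, 88, 89 the conclusion holds.
a = 90: 90 = 2 × 45; 91 = 7 × 13; 92 = 2 × 46; 93 = 3 × 31; 94 = 2 × 47; 95 = 5 × 19 — all composite.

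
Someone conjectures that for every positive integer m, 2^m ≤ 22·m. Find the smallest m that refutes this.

A counterexample is any positive integer m such that 2^m > 22·m; we check each in order.
m = 1: 2^m = 2 and 22·m = 22, so 2 ≤ 22.
m = 2: 2^m = 4 and 22·m = 44, so 4 ≤ 44.
m = 3: 2^m = 8 and 22·m = 66, so 8 ≤ 66.
m = 4: 2^m = 16 and 22·m = 88, so 16 ≤ 88.
m = 5: 2^m = 32 and 22·m = 110, so 32 ≤ 110.
m = 6: 2^m = 64 and 22·m = 132, so 64 ≤ 132.
m = 7: 2^m = 128 and 22·m = 154, so 128 ≤ 154.
m = 8: 2^m = 256 and 22·m = 176, so 256 > 176.
Thus m = 8 disproves the claim, and no smaller m works.

m = 8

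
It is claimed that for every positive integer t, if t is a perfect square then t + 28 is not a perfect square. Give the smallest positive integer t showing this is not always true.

t = 36

Check each positive integer t in order until t is a perfect square but t + 28 is a perfect square.
For t = 1, 4, 9, 16, 25 the conclusion holds.
t = 36: 36 = 6² and 36 + 28 = 64 = 8².
So t = 36 is the smallest counterexample.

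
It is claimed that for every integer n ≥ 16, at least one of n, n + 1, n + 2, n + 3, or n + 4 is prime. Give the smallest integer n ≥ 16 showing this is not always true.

n = 24

A counterexample is any integer n ≥ 16 such that n, n + 1, n + 2, n + 3, n + 4 are all composite; we check each in order.
For n = 16, 17, 18, 19, 20, 21, 22, 23 the conclusion holds.
n = 24: 24 = 2 × 12; 25 = 5 × 5; 26 = 2 × 13; 27 = 3 × 9; 28 = 2 × 14 — all composite.
Hence n = 24 is a counterexample.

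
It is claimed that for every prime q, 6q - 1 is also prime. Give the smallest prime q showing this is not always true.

A counterexample is any prime q such that 6q - 1 is not prime; we check each in order.
For q = 2, 3, 5, 7 the conclusion holds.
q = 11: 6q - 1 = 65 = 5 × 13, not prime.
So q = 11 is the smallest counterexample.

q = 11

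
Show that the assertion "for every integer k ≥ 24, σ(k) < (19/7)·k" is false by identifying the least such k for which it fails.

We need the least integer k ≥ 24 for which the claim fails.
For k = 24, 25, 26, 27, …, 57, 58, 59 the conclusion holds.
k = 60: σ(60) = 168; 168 ≥ 1140/7.

k = 60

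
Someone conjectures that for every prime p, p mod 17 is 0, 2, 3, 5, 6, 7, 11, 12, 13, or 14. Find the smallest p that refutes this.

A counterexample is any prime p such that the claim fails; we check each in order.
The first 13 eligible values, up to p = 41, all satisfy the conclusion.
p = 43: 43 mod 17 = 9 — not in {0, 2, 3, 5, 6, 7, 11, 12, 13, 14}.
Hence p = 43 is a counterexample.

p = 43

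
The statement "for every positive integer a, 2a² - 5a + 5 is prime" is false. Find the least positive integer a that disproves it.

For a = 1, 2 the conclusion holds.
a = 3: 2a² - 5a + 5 = 8 = 2 × 4, composite.

a = 3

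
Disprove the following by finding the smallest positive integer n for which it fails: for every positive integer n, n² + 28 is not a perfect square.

Check each positive integer n in order until n² + 28 is a perfect square.
For n = 1, 2, 3, 4, 5 the conclusion holds.
n = 6: 6² + 28 = 64 = 8², a perfect square.
Thus n = 6 disproves the claim, and no smaller n works.

n = 6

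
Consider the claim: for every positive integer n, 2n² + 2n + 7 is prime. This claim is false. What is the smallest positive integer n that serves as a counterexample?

n = 6

The first 5 eligible values, up to n = 5, all satisfy the conclusion.
n = 6: 2n² + 2n + 7 = 91 = 7 × 13, composite.
So n = 6 is the smallest counterexample.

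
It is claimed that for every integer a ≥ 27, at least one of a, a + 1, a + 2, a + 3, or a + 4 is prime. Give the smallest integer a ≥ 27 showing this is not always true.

a = 32

We need the least integer a ≥ 27 for which a, a + 1, a + 2, a + 3, a + 4 are all composite.
a = 27: 29 is prime.
a = 28: 29 is prime.
a = 29: 29 is prime.
a = 30: 31 is prime.
a = 31: 31 is prime.
a = 32: 32 = 2 × 16; 33 = 3 × 11; 34 = 2 × 17; 35 = 5 × 7; 36 = 2 × 18 — all composite.
Hence a = 32 is a counterexample.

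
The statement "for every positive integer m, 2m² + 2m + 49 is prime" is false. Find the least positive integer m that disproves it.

The first 5 eligible values, up to m = 5, all satisfy the conclusion.
m = 6: 2m² + 2m + 49 = 133 = 7 × 19, composite.
Hence m = 6 is a counterexample.

m = 6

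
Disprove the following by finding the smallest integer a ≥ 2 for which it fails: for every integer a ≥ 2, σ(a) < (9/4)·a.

a = 12

We need the least integer a ≥ 2 for which the claim fails.
For a = 2, 3, 4, 5, 6, 7, 8, 9, 10, 11 the conclusion holds.
a = 12: σ(12) = 28; 28 ≥ 27.
So a = 12 is the smallest counterexample.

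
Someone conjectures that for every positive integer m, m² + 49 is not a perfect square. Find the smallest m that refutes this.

Check each positive integer m in order until m² + 49 is a perfect square.
For m = 1, 2, 3, 4, …, 21, 22, 23 the conclusion holds.
m = 24: 24² + 49 = 625 = 25², a perfect square.

m = 24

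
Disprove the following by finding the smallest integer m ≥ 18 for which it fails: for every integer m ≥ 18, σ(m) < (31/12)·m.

m = 48

We need the least integer m ≥ 18 for which the claim fails.
The first 30 eligible values, up to m = 47, all satisfy the conclusion.
m = 48: σ(48) = 124; 124 ≥ 124.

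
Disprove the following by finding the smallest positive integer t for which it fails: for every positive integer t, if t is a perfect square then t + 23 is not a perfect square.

Check each positive integer t in order until t is a perfect square but t + 23 is a perfect square.
For t = 1, 4, 9, 16, 25, 36, 49, 64, 81, 100 the conclusion holds.
t = 121: 121 = 11² and 121 + 23 = 144 = 12².

t = 121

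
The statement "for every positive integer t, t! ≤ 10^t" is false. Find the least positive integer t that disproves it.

t = 25

Check each positive integer t in order until t! > 10^t.
The first 24 eligible values, up to t = 24, all satisfy the conclusion.
t = 25: t! = 15511210043330985984000000 and 10^t = 10000000000000000000000000, so 15511210043330985984000000 > 10000000000000000000000000.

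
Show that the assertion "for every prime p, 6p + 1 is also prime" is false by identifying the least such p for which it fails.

We need the least prime p for which 6p + 1 is not prime.
For p = 2, 3, 5, 7, 11, 13, 17 the conclusion holds.
p = 19: 6p + 1 = 115 = 5 × 23, not prime.

p = 19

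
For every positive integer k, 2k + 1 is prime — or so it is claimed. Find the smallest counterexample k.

k = 4

A counterexample is any positive integer k such that 2k + 1 is not prime; we check each in order.
k = 1: 2k + 1 = 3, prime.
k = 2: 2k + 1 = 5, prime.
k = 3: 2k + 1 = 7, prime.
k = 4: 2k + 1 = 9 = 3 × 3, composite.
Hence k = 4 is a counterexample.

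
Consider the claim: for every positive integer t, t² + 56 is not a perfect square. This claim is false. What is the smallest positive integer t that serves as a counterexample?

t = 5

Check each positive integer t in order until t² + 56 is a perfect square.
t = 1: 1² + 56 = 57, not a perfect square.
t = 2: 2² + 56 = 60, not a perfect square.
t = 3: 3² + 56 = 65, not a perfect square.
t = 4: 4² + 56 = 72, not a perfect square.
t = 5: 5² + 56 = 81 = 9², a perfect square.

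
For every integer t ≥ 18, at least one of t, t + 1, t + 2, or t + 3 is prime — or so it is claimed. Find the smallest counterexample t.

t = 24

t = 18: 19 is prime.
t = 19: 19 is prime.
t = 20: 23 is prime.
t = 21: 23 is prime.
t = 22: 23 is prime.
t = 23: 23 is prime.
t = 24: 24 = 2 × 12; 25 = 5 × 5; 26 = 2 × 13; 27 = 3 × 9 — all composite.
Thus t = 24 disproves the claim, and no smaller t works.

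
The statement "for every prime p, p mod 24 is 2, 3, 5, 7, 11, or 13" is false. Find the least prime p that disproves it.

Check each prime p in order until the claim fails.
The first 6 eligible values, up to p = 13, all satisfy the conclusion.
p = 17: 17 mod 24 = 17 — not in {2, 3, 5, 7, 11, 13}.
Thus p = 17 disproves the claim, and no smaller p works.

p = 17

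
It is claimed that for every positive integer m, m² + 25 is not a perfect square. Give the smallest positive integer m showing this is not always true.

m = 12

A counterexample is any positive integer m such that m² + 25 is a perfect square; we check each in order.
For m = 1, 2, 3, 4, …, 9, 10, 11 the conclusion holds.
m = 12: 12² + 25 = 169 = 13², a perfect square.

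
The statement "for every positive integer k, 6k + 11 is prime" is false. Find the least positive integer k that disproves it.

We need the least positive integer k for which 6k + 11 is not prime.
k = 1: 6k + 11 = 17, prime.
k = 2: 6k + 11 = 23, prime.
k = 3: 6k + 11 = 29, prime.
k = 4: 6k + 11 = 35 = 5 × 7, composite.
Thus k = 4 disproves the claim, and no smaller k works.

k = 4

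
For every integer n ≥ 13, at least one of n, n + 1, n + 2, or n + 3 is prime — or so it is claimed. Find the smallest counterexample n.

A counterexample is any integer n ≥ 13 such that n, n + 1, n + 2, n + 3 are all composite; we check each in order.
For n = 13, 14, 15, 16, …, 21, 22, 23 the conclusion holds.
n = 24: 24 = 2 × 12; 25 = 5 × 5; 26 = 2 × 13; 27 = 3 × 9 — all composite.

n = 24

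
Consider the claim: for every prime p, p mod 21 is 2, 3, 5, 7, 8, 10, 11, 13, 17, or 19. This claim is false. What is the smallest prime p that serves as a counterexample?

p = 37

Check each prime p in order until the claim fails.
For p = 2, 3, 5, 7, …, 23, 29, 31 the conclusion holds.
p = 37: 37 mod 21 = 16 — not in {2, 3, 5, 7, 8, 10, 11, 13, 17, 19}.
Hence p = 37 is a counterexample.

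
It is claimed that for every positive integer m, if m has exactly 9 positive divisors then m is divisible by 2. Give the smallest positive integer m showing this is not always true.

We need the least positive integer m for which m has exactly 9 positive divisors but m is not divisible by 2.
m = 36: τ(36) = 9; 36 mod 2 = 0.
m = 100: τ(100) = 9; 100 mod 2 = 0.
m = 196: τ(196) = 9; 196 mod 2 = 0.
m = 225: τ(225) = 9; 225 mod 2 = 1.
Hence m = 225 is a counterexample.

m = 225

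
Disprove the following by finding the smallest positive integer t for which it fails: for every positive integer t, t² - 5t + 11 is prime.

t = 7

We need the least positive integer t for which t² - 5t + 11 is not prime.
t = 1: t² - 5t + 11 = 7, prime.
t = 2: t² - 5t + 11 = 5, prime.
t = 3: t² - 5t + 11 = 5, prime.
t = 4: t² - 5t + 11 = 7, prime.
t = 5: t² - 5t + 11 = 11, prime.
t = 6: t² - 5t + 11 = 17, prime.
t = 7: t² - 5t + 11 = 25 = 5 × 5, composite.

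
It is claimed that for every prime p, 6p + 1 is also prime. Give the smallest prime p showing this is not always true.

The first 7 eligible values, up to p = 17, all satisfy the conclusion.
p = 19: 6p + 1 = 115 = 5 × 23, not prime.

p = 19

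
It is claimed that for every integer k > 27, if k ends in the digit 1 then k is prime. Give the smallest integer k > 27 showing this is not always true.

k = 31: 31 ends in 1 and is prime.
k = 41: 41 ends in 1 and is prime.
k = 51: 51 ends in 1; 51 = 3 × 17, composite.
Thus k = 51 disproves the claim, and no smaller k works.

k = 51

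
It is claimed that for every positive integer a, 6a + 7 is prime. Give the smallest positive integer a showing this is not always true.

a = 3

Check each positive integer a in order until 6a + 7 is not prime.
a = 1: 6a + 7 = 13, prime.
a = 2: 6a + 7 = 19, prime.
a = 3: 6a + 7 = 25 = 5 × 5, composite.
So a = 3 is the smallest counterexample.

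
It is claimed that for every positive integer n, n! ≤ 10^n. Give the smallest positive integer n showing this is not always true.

n = 25

Check each positive integer n in order until n! > 10^n.
For n = 1, 2, 3, 4, …, 22, 23, 24 the conclusion holds.
n = 25: n! = 15511210043330985984000000 and 10^n = 10000000000000000000000000, so 15511210043330985984000000 > 10000000000000000000000000.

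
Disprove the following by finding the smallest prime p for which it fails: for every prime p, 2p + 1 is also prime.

p = 2: 2p + 1 = 5, prime.
p = 3: 2p + 1 = 7, prime.
p = 5: 2p + 1 = 11, prime.
p = 7: 2p + 1 = 15 = 3 × 5, not prime.

p = 7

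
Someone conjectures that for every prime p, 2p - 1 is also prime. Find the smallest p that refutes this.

p = 5

We need the least prime p for which 2p - 1 is not prime.
p = 2: 2p - 1 = 3, prime.
p = 3: 2p - 1 = 5, prime.
p = 5: 2p - 1 = 9 = 3 × 3, not prime.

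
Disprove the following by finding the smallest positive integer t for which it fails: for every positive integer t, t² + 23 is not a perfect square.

We need the least positive integer t for which t² + 23 is a perfect square.
For t = 1, 2, 3, 4, 5, 6, 7, 8, 9, 10 the conclusion holds.
t = 11: 11² + 23 = 144 = 12², a perfect square.
So t = 11 is the smallest counterexample.

t = 11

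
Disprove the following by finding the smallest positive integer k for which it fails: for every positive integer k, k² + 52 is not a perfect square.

k = 12

We need the least positive integer k for which k² + 52 is a perfect square.
For k = 1, 2, 3, 4, …, 9, 10, 11 the conclusion holds.
k = 12: 12² + 52 = 196 = 14², a perfect square.
So k = 12 is the smallest counterexample.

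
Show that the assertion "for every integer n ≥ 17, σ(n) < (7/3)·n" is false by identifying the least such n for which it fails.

We need the least integer n ≥ 17 for which the claim fails.
The first 7 eligible values, up to n = 23, all satisfy the conclusion.
n = 24: σ(24) = 60; 60 ≥ 56.

n = 24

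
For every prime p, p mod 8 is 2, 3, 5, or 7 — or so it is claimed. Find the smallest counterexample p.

p = 17

Check each prime p in order until the claim fails.
p = 2: 2 mod 8 = 2.
p = 3: 3 mod 8 = 3.
p = 5: 5 mod 8 = 5.
p = 7: 7 mod 8 = 7.
p = 11: 11 mod 8 = 3.
p = 13: 13 mod 8 = 5.
p = 17: 17 mod 8 = 1 — not in {2, 3, 5, 7}.
So p = 17 is the smallest counterexample.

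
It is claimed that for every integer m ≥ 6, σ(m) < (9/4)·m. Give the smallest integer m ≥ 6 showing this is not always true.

m = 6: σ(6) = 12; 12 < 27/2.
m = 7: σ(7) = 8; 8 < 63/4.
m = 8: σ(8) = 15; 15 < 18.
m = 9: σ(9) = 13; 13 < 81/4.
m = 10: σ(10) = 18; 18 < 45/2.
m = 11: σ(11) = 12; 12 < 99/4.
m = 12: σ(12) = 28; 28 ≥ 27.
So m = 12 is the smallest counterexample.

m = 12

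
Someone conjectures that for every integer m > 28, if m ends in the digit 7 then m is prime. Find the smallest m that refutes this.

m = 57

Check each integer m > 28 in order until m ends in the digit 7 but m is not prime.
m = 37: 37 ends in 7 and is prime.
m = 47: 47 ends in 7 and is prime.
m = 57: 57 ends in 7; 57 = 3 × 19, composite.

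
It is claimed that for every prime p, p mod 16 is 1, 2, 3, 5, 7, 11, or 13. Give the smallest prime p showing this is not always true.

The first 10 eligible values, up to p = 29, all satisfy the conclusion.
p = 31: 31 mod 16 = 15 — not in {1, 2, 3, 5, 7, 11, 13}.
Thus p = 31 disproves the claim, and no smaller p works.

p = 31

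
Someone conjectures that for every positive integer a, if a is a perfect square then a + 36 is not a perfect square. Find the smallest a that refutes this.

A counterexample is any positive integer a such that a is a perfect square but a + 36 is a perfect square; we check each in order.
a = 1: 1 + 36 = 37, not a perfect square.
a = 4: 4 + 36 = 40, not a perfect square.
a = 9: 9 + 36 = 45, not a perfect square.
a = 16: 16 + 36 = 52, not a perfect square.
a = 25: 25 + 36 = 61, not a perfect square.
a = 36: 36 + 36 = 72, not a perfect square.
a = 49: 49 + 36 = 85, not a perfect square.
a = 64: 64 = 8² and 64 + 36 = 100 = 10².
Thus a = 64 disproves the claim, and no smaller a works.

a = 64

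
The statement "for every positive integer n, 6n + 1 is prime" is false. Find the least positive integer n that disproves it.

n = 4

We need the least positive integer n for which 6n + 1 is not prime.
For n = 1, 2, 3 the conclusion holds.
n = 4: 6n + 1 = 25 = 5 × 5, composite.
So n = 4 is the smallest counterexample.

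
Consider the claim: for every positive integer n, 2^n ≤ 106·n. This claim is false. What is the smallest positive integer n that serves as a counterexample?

n = 11

We need the least positive integer n for which 2^n > 106·n.
For n = 1, 2, 3, 4, 5, 6, 7, 8, 9, 10 the conclusion holds.
n = 11: 2^n = 2048 and 106·n = 1166, so 2048 > 1166.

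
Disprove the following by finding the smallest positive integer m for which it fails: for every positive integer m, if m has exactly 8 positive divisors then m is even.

m = 105

Check each positive integer m in order until m has exactly 8 positive divisors but m is odd.
For m = 24, 30, 40, 42, …, 88, 102, 104 the conclusion holds.
m = 105: divisors of 105: 1, 3, 5, 7, 15, 21, 35, 105; 105 is odd.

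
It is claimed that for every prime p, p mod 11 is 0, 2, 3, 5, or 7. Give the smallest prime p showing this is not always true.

p = 17

Check each prime p in order until the claim fails.
p = 2: 2 mod 11 = 2.
p = 3: 3 mod 11 = 3.
p = 5: 5 mod 11 = 5.
p = 7: 7 mod 11 = 7.
p = 11: 11 mod 11 = 0.
p = 13: 13 mod 11 = 2.
p = 17: 17 mod 11 = 6 — not in {0, 2, 3, 5, 7}.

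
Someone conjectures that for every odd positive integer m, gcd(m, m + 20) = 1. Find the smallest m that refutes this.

m = 5

m = 1: gcd(1, 21) = 1.
m = 3: gcd(3, 23) = 1.
m = 5: gcd(5, 25) = 5.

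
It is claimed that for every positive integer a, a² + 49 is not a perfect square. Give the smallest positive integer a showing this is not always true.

a = 24

For a = 1, 2, 3, 4, …, 21, 22, 23 the conclusion holds.
a = 24: 24² + 49 = 625 = 25², a perfect square.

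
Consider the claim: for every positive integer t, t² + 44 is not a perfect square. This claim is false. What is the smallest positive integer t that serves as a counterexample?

For t = 1, 2, 3, 4, 5, 6, 7, 8, 9 the conclusion holds.
t = 10: 10² + 44 = 144 = 12², a perfect square.
So t = 10 is the smallest counterexample.

t = 10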